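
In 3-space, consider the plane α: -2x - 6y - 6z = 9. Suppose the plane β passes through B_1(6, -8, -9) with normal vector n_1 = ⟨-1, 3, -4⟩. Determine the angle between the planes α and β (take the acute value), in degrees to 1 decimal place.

β: n_1·r = n_1·B_1 gives -x + 3y - 4z = 6.
cos θ = |n₁·n₂| / (|n₁||n₂|) = |8| / (√76 · √26).
θ = arccos(0.17997) ≈ 79.6°.

79.6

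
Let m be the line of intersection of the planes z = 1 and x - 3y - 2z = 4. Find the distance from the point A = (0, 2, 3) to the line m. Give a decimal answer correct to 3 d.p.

Direction of m: (0, 0, 1) × (1, -3, -2) = (3, 1, 0).
A point on m: solving the two plane equations with x = -3 gives (-3, -3, 1).
Taking (-3, -3, 1) on m with direction v = (3, 1, 0): w = A − (-3, -3, 1) = (3, 5, 2), and w × v = (-2, 6, -12).
Distance = |w × v| / |v| = √184 / √10 ≈ 4.290.

4.290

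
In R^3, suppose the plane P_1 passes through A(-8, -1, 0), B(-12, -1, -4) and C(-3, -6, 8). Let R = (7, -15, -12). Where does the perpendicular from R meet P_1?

AB = (-4, 0, -4), AC = (5, -5, 8); a normal to P_1 is AB × AC = (-20, 12, 20).
Using A: P_1 has equation -20x + 12y + 20z = 148.
Foot = R − λn with λ = (n·R − d)/|n|² = (-560 − 148)/944 = -3/4.
Foot = (7, -15, -12) − (-3/4)·(-20, 12, 20) = (-8, -6, 3).

(-8, -6, 3)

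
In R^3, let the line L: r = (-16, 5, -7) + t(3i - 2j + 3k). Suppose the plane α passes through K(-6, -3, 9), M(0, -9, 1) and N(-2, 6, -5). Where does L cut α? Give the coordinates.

KM = (6, -6, -8), KN = (4, 9, -14); a normal to α is KM × KN = (156, 52, 78).
Using K: α has equation 156x + 52y + 78z = -390.
Substitute r = (-16, 5, -7) + t(3, -2, 3) into the plane: -2782 + 598t = -390, so t = 4.
Intersection: (-16, 5, -7) + 4·(3, -2, 3) = (-4, -3, 5).

(-4, -3, 5)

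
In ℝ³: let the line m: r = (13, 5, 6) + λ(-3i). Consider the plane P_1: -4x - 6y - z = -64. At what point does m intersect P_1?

Substitute r = (13, 5, 6) + t(-3, 0, 0) into the plane: -88 + 12t = -64, so t = 2.
Intersection: (13, 5, 6) + 2·(-3, 0, 0) = (7, 5, 6).

(7, 5, 6)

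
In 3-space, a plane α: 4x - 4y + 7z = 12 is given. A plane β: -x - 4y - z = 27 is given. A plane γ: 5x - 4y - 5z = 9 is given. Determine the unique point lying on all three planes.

Solving the 3×3 linear system 4x - 4y + 7z = 12, -x - 4y - z = 27, 5x - 4y - 5z = 9 (e.g. by elimination or Cramer's rule, determinant = 272) gives (-3, -6, 0).

(-3, -6, 0)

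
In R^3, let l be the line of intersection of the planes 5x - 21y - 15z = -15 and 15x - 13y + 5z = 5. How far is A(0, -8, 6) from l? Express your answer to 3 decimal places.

Direction of l: (5, -21, -15) × (15, -13, 5) = (-300, -250, 250).
A point on l: solving the two plane equations with x = 6 gives (6, 5, -4).
Taking (6, 5, -4) on l with direction v = (-300, -250, 250): w = A − (6, 5, -4) = (-6, -13, 10), and w × v = (-750, -1500, -2400).
Distance = |w × v| / |v| = √8572500 / √215000 ≈ 6.314.

6.314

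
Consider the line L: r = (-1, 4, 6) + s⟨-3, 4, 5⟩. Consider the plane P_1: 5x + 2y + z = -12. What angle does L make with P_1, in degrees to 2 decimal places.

sin θ = |n·v| / (|n||v|) = |-2| / (√30 · √50) = 0.05164.
θ ≈ 2.96°.

2.96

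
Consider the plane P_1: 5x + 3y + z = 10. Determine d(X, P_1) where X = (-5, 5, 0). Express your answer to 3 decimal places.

3.381

n·X − d = (5)·(-5) + (3)·(5) + (1)·(0) − 10 = -20; |n| = √35.
Distance = |-20| / √35 = 20/√35 ≈ 3.381.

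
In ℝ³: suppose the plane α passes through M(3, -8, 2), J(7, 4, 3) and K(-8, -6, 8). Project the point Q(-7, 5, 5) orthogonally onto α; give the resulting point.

(-5, 4, 9)

MJ = (4, 12, 1), MK = (-11, 2, 6); a normal to α is MJ × MK = (70, -35, 140).
Using M: α has equation 70x - 35y + 140z = 770.
Foot = Q − λn with λ = (n·Q − d)/|n|² = (35 − 770)/25725 = -1/35.
Foot = (-7, 5, 5) − (-1/35)·(70, -35, 140) = (-5, 4, 9).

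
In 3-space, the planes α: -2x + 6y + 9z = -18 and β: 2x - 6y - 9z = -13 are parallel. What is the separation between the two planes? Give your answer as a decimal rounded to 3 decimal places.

Rescale β by 1/(-1): -2x + 6y + 9z = 13. Then distance = |-18 − 13| / √121 ≈ 2.818.

2.818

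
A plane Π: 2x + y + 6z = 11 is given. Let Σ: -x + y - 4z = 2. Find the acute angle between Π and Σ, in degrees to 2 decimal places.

23.04

cos θ = |n₁·n₂| / (|n₁||n₂|) = |-25| / (√41 · √18).
θ = arccos(0.92026) ≈ 23.04°.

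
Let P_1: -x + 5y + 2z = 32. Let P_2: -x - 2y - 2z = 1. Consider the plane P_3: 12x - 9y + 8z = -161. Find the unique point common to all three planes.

(-9, 5, -1)

Solving the 3×3 linear system -x + 5y + 2z = 32, -x - 2y - 2z = 1, 12x - 9y + 8z = -161 (e.g. by elimination or Cramer's rule, determinant = 20) gives (-9, 5, -1).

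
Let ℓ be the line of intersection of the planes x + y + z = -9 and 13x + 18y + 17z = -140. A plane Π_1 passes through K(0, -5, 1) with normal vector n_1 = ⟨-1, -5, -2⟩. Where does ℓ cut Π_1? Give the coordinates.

(-4, -3, -2)

Direction of ℓ: (1, 1, 1) × (13, 18, 17) = (-1, -4, 5).
A point on ℓ: solving the two plane equations with x = -3 gives (-3, 1, -7).
Π_1: n_1·r = n_1·K gives -x - 5y - 2z = 23.
Substitute r = (-3, 1, -7) + t(-1, -4, 5) into the plane: 12 + 11t = 23, so t = 1.
Intersection: (-3, 1, -7) + 1·(-1, -4, 5) = (-4, -3, -2).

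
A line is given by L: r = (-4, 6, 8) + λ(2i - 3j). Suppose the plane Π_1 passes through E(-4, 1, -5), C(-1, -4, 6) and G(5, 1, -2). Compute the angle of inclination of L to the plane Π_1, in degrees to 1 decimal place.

EC = (3, -5, 11), EG = (9, 0, 3); a normal to Π_1 is EC × EG = (-15, 90, 45).
Using E: Π_1 has equation -15x + 90y + 45z = -75.
sin θ = |n·v| / (|n||v|) = |-300| / (√10350 · √13) = 0.81786.
θ ≈ 54.9°.

54.9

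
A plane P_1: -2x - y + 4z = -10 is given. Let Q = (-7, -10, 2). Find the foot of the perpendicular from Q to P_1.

(-3, -8, -6)

Foot = Q − λn with λ = (n·Q − d)/|n|² = (32 − (-10))/21 = 2.
Foot = (-7, -10, 2) − 2·(-2, -1, 4) = (-3, -8, -6).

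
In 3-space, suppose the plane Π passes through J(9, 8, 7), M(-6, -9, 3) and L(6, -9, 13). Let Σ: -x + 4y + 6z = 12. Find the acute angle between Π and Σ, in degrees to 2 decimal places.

JM = (-15, -17, -4), JL = (-3, -17, 6); a normal to Π is JM × JL = (-170, 102, 204).
Using J: Π has equation -170x + 102y + 204z = 714.
cos θ = |n₁·n₂| / (|n₁||n₂|) = |1802| / (√80920 · √53).
θ = arccos(0.87014) ≈ 29.53°.

29.53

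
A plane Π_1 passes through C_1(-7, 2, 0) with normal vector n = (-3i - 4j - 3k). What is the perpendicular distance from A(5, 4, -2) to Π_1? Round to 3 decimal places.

6.517

Π_1: n·r = n·C_1 gives -3x - 4y - 3z = 13.
n·A − d = (-3)·(5) + (-4)·(4) + (-3)·(-2) − 13 = -38; |n| = √34.
Distance = |-38| / √34 = 38/√34 ≈ 6.517.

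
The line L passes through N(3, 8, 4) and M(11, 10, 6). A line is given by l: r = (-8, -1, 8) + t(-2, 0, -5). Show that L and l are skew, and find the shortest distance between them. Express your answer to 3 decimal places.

A direction vector for L is M − N = (8, 2, 2).
Common perpendicular direction n = (8, 2, 2) × (-2, 0, -5) = (-10, 36, 4).
With w = (-8, -1, 8) − (3, 8, 4) = (-11, -9, 4), w · n = -198.
Since n ≠ 0 the lines are not parallel, and w · n = -198 ≠ 0 so they do not intersect; hence they are skew.
Distance = |w · n| / |n| = |-198| / √1412 ≈ 5.269.

5.269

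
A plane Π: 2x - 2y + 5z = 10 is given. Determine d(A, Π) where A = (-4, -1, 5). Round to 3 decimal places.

n·A − d = (2)·(-4) + (-2)·(-1) + (5)·(5) − 10 = 9; |n| = √33.
Distance = |9| / √33 = 9/√33 ≈ 1.567.

1.567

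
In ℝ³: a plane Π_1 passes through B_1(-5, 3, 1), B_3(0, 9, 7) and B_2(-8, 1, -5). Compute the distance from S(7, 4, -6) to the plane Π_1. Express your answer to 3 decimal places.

11.857

B_1B_3 = (5, 6, 6), B_1B_2 = (-3, -2, -6); a normal to Π_1 is B_1B_3 × B_1B_2 = (-24, 12, 8).
Using B_1: Π_1 has equation -24x + 12y + 8z = 164.
n·S − d = (-24)·(7) + (12)·(4) + (8)·(-6) − 164 = -332; |n| = √784.
Distance = |-332| / √784 = 332/√784 ≈ 11.857.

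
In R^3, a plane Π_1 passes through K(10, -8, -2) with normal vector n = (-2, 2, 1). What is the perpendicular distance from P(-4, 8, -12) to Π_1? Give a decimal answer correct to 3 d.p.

16.667

Π_1: n·r = n·K gives -2x + 2y + z = -38.
n·P − d = (-2)·(-4) + (2)·(8) + (1)·(-12) − (-38) = 50; |n| = √9.
Distance = |50| / √9 = 50/√9 ≈ 16.667.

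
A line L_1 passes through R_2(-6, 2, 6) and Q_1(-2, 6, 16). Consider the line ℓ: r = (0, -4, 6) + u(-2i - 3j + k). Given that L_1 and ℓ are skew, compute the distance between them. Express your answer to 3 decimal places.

A direction vector for L_1 is Q_1 − R_2 = (4, 4, 10).
Common perpendicular direction n = (4, 4, 10) × (-2, -3, 1) = (34, -24, -4).
With w = (0, -4, 6) − (-6, 2, 6) = (6, -6, 0), w · n = 348.
Distance = |w · n| / |n| = |348| / √1748 ≈ 8.324.

8.324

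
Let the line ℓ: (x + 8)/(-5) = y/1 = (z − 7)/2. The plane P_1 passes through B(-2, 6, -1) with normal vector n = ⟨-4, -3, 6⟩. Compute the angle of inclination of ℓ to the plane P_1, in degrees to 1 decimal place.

42.7

ℓ has direction (-5, 1, 2) through (-8, 0, 7).
P_1: n·r = n·B gives -4x - 3y + 6z = -16.
sin θ = |n·v| / (|n||v|) = |29| / (√61 · √30) = 0.67791.
θ ≈ 42.7°.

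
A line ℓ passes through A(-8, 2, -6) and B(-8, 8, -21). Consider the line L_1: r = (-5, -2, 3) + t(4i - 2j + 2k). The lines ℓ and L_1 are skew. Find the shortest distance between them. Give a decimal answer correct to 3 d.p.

0.447

A direction vector for ℓ is B − A = (0, 6, -15).
Common perpendicular direction n = (0, 6, -15) × (4, -2, 2) = (-18, -60, -24).
With w = (-5, -2, 3) − (-8, 2, -6) = (3, -4, 9), w · n = -30.
Distance = |w · n| / |n| = |-30| / √4500 ≈ 0.447.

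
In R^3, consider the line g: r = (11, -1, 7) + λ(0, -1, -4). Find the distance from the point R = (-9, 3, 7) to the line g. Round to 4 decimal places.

20.3730

Taking (11, -1, 7) on g with direction v = (0, -1, -4): w = R − (11, -1, 7) = (-20, 4, 0), and w × v = (-16, -80, 20).
Distance = |w × v| / |v| = √7056 / √17 ≈ 20.3730.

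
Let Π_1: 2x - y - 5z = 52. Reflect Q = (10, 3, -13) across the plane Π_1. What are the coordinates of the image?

λ = (n·Q − d)/|n|² = (82 − 52)/30 = 1.
Reflection = Q − 2λn = (10, 3, -13) − 2·(2, -1, -5) = (6, 5, -3).

(6, 5, -3)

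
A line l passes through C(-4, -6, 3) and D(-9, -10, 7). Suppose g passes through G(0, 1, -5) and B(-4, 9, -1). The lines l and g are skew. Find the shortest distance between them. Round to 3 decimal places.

3.845

A direction vector for l is D − C = (-5, -4, 4).
A direction vector for g is B − G = (-4, 8, 4).
Common perpendicular direction n = (-5, -4, 4) × (-4, 8, 4) = (-48, 4, -56).
With w = (0, 1, -5) − (-4, -6, 3) = (4, 7, -8), w · n = 284.
Distance = |w · n| / |n| = |284| / √5456 ≈ 3.845.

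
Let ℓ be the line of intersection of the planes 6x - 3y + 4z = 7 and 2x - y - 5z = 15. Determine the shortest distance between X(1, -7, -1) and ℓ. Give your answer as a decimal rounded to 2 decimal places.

2.05

Direction of ℓ: (6, -3, 4) × (2, -1, -5) = (19, 38, 0).
A point on ℓ: solving the two plane equations with x = 1 gives (1, -3, -2).
Taking (1, -3, -2) on ℓ with direction v = (19, 38, 0): w = X − (1, -3, -2) = (0, -4, 1), and w × v = (-38, 19, 76).
Distance = |w × v| / |v| = √7581 / √1805 ≈ 2.05.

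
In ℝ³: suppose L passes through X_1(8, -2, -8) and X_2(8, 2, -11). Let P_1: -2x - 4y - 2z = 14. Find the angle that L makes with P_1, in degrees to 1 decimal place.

A direction vector for L is X_2 − X_1 = (0, 4, -3).
sin θ = |n·v| / (|n||v|) = |-10| / (√24 · √25) = 0.40825.
θ ≈ 24.1°.

24.1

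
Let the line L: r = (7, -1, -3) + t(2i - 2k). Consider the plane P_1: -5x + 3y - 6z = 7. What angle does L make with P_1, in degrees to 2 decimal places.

4.85

sin θ = |n·v| / (|n||v|) = |2| / (√70 · √8) = 0.08452.
θ ≈ 4.85°.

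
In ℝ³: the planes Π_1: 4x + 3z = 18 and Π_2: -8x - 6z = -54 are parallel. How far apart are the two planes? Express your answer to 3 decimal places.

1.800

Rescale Π_2 by 1/(-2): 4x + 3z = 27. Then distance = |18 − 27| / √25 ≈ 1.800.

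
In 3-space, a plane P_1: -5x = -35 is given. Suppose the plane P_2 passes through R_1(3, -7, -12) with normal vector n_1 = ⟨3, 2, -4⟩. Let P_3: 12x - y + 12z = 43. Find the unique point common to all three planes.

P_2: n_1·r = n_1·R_1 gives 3x + 2y - 4z = 43.
Solving the 3×3 linear system -5x = -35, 3x + 2y - 4z = 43, 12x - y + 12z = 43 (e.g. by elimination or Cramer's rule, determinant = -100) gives (7, 5, -3).

(7, 5, -3)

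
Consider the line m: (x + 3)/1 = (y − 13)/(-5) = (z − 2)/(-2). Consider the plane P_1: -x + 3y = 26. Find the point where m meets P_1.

(-2, 8, 0)

m has direction (1, -5, -2) through (-3, 13, 2).
Substitute r = (-3, 13, 2) + t(1, -5, -2) into the plane: 42 + (-16)t = 26, so t = 1.
Intersection: (-3, 13, 2) + 1·(1, -5, -2) = (-2, 8, 0).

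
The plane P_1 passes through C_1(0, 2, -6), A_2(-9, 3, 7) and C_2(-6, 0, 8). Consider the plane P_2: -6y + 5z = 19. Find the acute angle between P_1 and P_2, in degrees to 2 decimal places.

71.25

C_1A_2 = (-9, 1, 13), C_1C_2 = (-6, -2, 14); a normal to P_1 is C_1A_2 × C_1C_2 = (40, 48, 24).
Using C_1: P_1 has equation 40x + 48y + 24z = -48.
cos θ = |n₁·n₂| / (|n₁||n₂|) = |-168| / (√4480 · √61).
θ = arccos(0.32137) ≈ 71.25°.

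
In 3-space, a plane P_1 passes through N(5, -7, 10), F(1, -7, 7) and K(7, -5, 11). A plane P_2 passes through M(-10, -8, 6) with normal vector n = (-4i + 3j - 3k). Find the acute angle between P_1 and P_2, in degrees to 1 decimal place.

84.2

NF = (-4, 0, -3), NK = (2, 2, 1); a normal to P_1 is NF × NK = (6, -2, -8).
Using N: P_1 has equation 6x - 2y - 8z = -36.
P_2: n·r = n·M gives -4x + 3y - 3z = -2.
cos θ = |n₁·n₂| / (|n₁||n₂|) = |-6| / (√104 · √34).
θ = arccos(0.10090) ≈ 84.2°.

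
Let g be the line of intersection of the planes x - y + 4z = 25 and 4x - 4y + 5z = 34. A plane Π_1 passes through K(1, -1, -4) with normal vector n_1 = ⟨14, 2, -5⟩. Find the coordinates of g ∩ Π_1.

Direction of g: (1, -1, 4) × (4, -4, 5) = (11, 11, 0).
A point on g: solving the two plane equations with x = -4 gives (-4, -5, 6).
Π_1: n_1·r = n_1·K gives 14x + 2y - 5z = 32.
Substitute r = (-4, -5, 6) + t(11, 11, 0) into the plane: -96 + 176t = 32, so t = 8/11.
Intersection: (-4, -5, 6) + (8/11)·(11, 11, 0) = (4, 3, 6).

(4, 3, 6)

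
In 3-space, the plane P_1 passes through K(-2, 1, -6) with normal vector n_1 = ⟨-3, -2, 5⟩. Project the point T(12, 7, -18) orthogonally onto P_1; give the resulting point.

P_1: n_1·r = n_1·K gives -3x - 2y + 5z = -26.
Foot = T − λn with λ = (n·T − d)/|n|² = (-140 − (-26))/38 = -3.
Foot = (12, 7, -18) − (-3)·(-3, -2, 5) = (3, 1, -3).

(3, 1, -3)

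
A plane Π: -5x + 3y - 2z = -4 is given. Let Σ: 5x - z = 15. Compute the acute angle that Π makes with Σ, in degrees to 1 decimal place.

cos θ = |n₁·n₂| / (|n₁||n₂|) = |-23| / (√38 · √26).
θ = arccos(0.73173) ≈ 43.0°.

43.0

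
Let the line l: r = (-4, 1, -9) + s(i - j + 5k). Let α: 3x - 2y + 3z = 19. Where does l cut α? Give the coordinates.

Substitute r = (-4, 1, -9) + t(1, -1, 5) into the plane: -41 + 20t = 19, so t = 3.
Intersection: (-4, 1, -9) + 3·(1, -1, 5) = (-1, -2, 6).

(-1, -2, 6)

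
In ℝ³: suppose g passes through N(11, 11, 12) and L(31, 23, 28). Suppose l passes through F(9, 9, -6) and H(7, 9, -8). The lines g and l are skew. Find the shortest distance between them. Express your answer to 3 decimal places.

11.471

A direction vector for g is L − N = (20, 12, 16).
A direction vector for l is H − F = (-2, 0, -2).
Common perpendicular direction n = (20, 12, 16) × (-2, 0, -2) = (-24, 8, 24).
With w = (9, 9, -6) − (11, 11, 12) = (-2, -2, -18), w · n = -400.
Distance = |w · n| / |n| = |-400| / √1216 ≈ 11.471.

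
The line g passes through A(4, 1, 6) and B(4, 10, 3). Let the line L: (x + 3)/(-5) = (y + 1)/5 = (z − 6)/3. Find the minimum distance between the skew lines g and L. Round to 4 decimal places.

5.1139

A direction vector for g is B − A = (0, 9, -3).
L has direction (-5, 5, 3) through (-3, -1, 6).
Common perpendicular direction n = (0, 9, -3) × (-5, 5, 3) = (42, 15, 45).
With w = (-3, -1, 6) − (4, 1, 6) = (-7, -2, 0), w · n = -324.
Distance = |w · n| / |n| = |-324| / √4014 ≈ 5.1139.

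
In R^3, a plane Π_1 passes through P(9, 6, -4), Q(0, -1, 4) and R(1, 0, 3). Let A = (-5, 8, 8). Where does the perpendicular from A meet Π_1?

(-7, 6, 4)

PQ = (-9, -7, 8), PR = (-8, -6, 7); a normal to Π_1 is PQ × PR = (-1, -1, -2).
Using P: Π_1 has equation -x - y - 2z = -7.
Foot = A − λn with λ = (n·A − d)/|n|² = (-19 − (-7))/6 = -2.
Foot = (-5, 8, 8) − (-2)·(-1, -1, -2) = (-7, 6, 4).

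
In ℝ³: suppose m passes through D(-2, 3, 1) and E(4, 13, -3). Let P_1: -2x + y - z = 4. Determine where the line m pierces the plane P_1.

(-8, -7, 5)

A direction vector for m is E − D = (6, 10, -4).
Substitute r = (-2, 3, 1) + t(6, 10, -4) into the plane: 6 + 2t = 4, so t = -1.
Intersection: (-2, 3, 1) + (-1)·(6, 10, -4) = (-8, -7, 5).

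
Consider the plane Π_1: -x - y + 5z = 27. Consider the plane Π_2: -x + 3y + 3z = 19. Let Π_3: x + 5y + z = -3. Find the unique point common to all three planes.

(-7, 0, 4)

Solving the 3×3 linear system -x - y + 5z = 27, -x + 3y + 3z = 19, x + 5y + z = -3 (e.g. by elimination or Cramer's rule, determinant = -32) gives (-7, 0, 4).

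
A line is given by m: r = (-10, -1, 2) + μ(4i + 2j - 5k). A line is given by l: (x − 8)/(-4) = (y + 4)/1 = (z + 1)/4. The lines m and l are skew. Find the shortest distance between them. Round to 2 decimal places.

l has direction (-4, 1, 4) through (8, -4, -1).
Common perpendicular direction n = (4, 2, -5) × (-4, 1, 4) = (13, 4, 12).
With w = (8, -4, -1) − (-10, -1, 2) = (18, -3, -3), w · n = 186.
Distance = |w · n| / |n| = |186| / √329 ≈ 10.25.

10.25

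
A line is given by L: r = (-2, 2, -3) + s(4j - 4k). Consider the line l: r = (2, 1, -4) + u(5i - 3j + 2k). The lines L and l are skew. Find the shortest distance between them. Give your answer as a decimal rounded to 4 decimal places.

Common perpendicular direction n = (0, 4, -4) × (5, -3, 2) = (-4, -20, -20).
With w = (2, 1, -4) − (-2, 2, -3) = (4, -1, -1), w · n = 24.
Distance = |w · n| / |n| = |24| / √816 ≈ 0.8402.

0.8402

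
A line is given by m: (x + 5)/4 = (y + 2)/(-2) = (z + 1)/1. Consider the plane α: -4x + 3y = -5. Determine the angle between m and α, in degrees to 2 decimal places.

73.77

m has direction (4, -2, 1) through (-5, -2, -1).
sin θ = |n·v| / (|n||v|) = |-22| / (√25 · √21) = 0.96016.
θ ≈ 73.77°.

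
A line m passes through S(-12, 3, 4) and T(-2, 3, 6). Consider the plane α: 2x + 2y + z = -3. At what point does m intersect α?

A direction vector for m is T − S = (10, 0, 2).
Substitute r = (-12, 3, 4) + t(10, 0, 2) into the plane: -14 + 22t = -3, so t = 1/2.
Intersection: (-12, 3, 4) + (1/2)·(10, 0, 2) = (-7, 3, 5).

(-7, 3, 5)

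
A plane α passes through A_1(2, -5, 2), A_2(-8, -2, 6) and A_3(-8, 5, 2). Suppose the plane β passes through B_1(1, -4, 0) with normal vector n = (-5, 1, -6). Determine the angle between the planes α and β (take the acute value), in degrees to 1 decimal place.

35.1

A_1A_2 = (-10, 3, 4), A_1A_3 = (-10, 10, 0); a normal to α is A_1A_2 × A_1A_3 = (-40, -40, -70).
Using A_1: α has equation -40x - 40y - 70z = -20.
β: n·r = n·B_1 gives -5x + y - 6z = -9.
cos θ = |n₁·n₂| / (|n₁||n₂|) = |580| / (√8100 · √62).
θ = arccos(0.81845) ≈ 35.1°.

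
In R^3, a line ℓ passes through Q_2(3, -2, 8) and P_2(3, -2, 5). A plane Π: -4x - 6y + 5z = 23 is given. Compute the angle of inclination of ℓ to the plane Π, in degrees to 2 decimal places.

34.74

A direction vector for ℓ is P_2 − Q_2 = (0, 0, -3).
sin θ = |n·v| / (|n||v|) = |-15| / (√77 · √9) = 0.56980.
θ ≈ 34.74°.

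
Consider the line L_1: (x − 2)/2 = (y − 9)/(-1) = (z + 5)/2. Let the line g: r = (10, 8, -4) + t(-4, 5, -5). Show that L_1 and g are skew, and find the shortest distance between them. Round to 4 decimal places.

4.4653

L_1 has direction (2, -1, 2) through (2, 9, -5).
Common perpendicular direction n = (2, -1, 2) × (-4, 5, -5) = (-5, 2, 6).
With w = (10, 8, -4) − (2, 9, -5) = (8, -1, 1), w · n = -36.
Since n ≠ 0 the lines are not parallel, and w · n = -36 ≠ 0 so they do not intersect; hence they are skew.
Distance = |w · n| / |n| = |-36| / √65 ≈ 4.4653.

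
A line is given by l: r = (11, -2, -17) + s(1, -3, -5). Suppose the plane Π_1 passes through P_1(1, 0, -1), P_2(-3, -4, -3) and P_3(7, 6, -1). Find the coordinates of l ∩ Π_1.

P_1P_2 = (-4, -4, -2), P_1P_3 = (6, 6, 0); a normal to Π_1 is P_1P_2 × P_1P_3 = (12, -12, 0).
Using P_1: Π_1 has equation 12x - 12y = 12.
Substitute r = (11, -2, -17) + t(1, -3, -5) into the plane: 156 + 48t = 12, so t = -3.
Intersection: (11, -2, -17) + (-3)·(1, -3, -5) = (8, 7, -2).

(8, 7, -2)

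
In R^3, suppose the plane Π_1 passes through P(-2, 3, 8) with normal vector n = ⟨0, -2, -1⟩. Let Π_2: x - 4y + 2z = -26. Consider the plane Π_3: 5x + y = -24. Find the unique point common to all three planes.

Π_1: n·r = n·P gives -2y - z = -14.
Solving the 3×3 linear system -2y - z = -14, x - 4y + 2z = -26, 5x + y = -24 (e.g. by elimination or Cramer's rule, determinant = -41) gives (-6, 6, 2).

(-6, 6, 2)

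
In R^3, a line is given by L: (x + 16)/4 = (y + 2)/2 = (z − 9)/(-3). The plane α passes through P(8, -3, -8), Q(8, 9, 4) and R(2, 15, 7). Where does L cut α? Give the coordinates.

L has direction (4, 2, -3) through (-16, -2, 9).
PQ = (0, 12, 12), PR = (-6, 18, 15); a normal to α is PQ × PR = (-36, -72, 72).
Using P: α has equation -36x - 72y + 72z = -648.
Substitute r = (-16, -2, 9) + t(4, 2, -3) into the plane: 1368 + (-504)t = -648, so t = 4.
Intersection: (-16, -2, 9) + 4·(4, 2, -3) = (0, 6, -3).

(0, 6, -3)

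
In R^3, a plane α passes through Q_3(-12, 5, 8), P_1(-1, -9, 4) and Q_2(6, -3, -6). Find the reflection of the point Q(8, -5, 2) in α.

(0, -9, -6)

Q_3P_1 = (11, -14, -4), Q_3Q_2 = (18, -8, -14); a normal to α is Q_3P_1 × Q_3Q_2 = (164, 82, 164).
Using Q_3: α has equation 164x + 82y + 164z = -246.
λ = (n·Q − d)/|n|² = (1230 − (-246))/60516 = 1/41.
Reflection = Q − 2λn = (8, -5, 2) − (2/41)·(164, 82, 164) = (0, -9, -6).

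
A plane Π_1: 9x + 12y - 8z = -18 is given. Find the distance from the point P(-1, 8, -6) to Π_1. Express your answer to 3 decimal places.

n·P − d = (9)·(-1) + (12)·(8) + (-8)·(-6) − (-18) = 153; |n| = √289.
Distance = |153| / √289 = 153/√289 ≈ 9.000.

9.000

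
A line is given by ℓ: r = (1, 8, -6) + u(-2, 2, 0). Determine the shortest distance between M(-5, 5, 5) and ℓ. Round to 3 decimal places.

Taking (1, 8, -6) on ℓ with direction v = (-2, 2, 0): w = M − (1, 8, -6) = (-6, -3, 11), and w × v = (-22, -22, -18).
Distance = |w × v| / |v| = √1292 / √8 ≈ 12.708.

12.708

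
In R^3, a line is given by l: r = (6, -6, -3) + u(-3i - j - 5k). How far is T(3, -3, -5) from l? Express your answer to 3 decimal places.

Taking (6, -6, -3) on l with direction v = (-3, -1, -5): w = T − (6, -6, -3) = (-3, 3, -2), and w × v = (-17, -9, 12).
Distance = |w × v| / |v| = √514 / √35 ≈ 3.832.

3.832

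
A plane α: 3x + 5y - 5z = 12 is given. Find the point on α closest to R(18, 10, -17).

(9, -5, -2)

Foot = R − λn with λ = (n·R − d)/|n|² = (189 − 12)/59 = 3.
Foot = (18, 10, -17) − 3·(3, 5, -5) = (9, -5, -2).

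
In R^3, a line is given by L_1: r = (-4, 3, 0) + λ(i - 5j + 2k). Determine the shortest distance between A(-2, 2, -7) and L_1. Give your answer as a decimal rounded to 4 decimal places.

Taking (-4, 3, 0) on L_1 with direction v = (1, -5, 2): w = A − (-4, 3, 0) = (2, -1, -7), and w × v = (-37, -11, -9).
Distance = |w × v| / |v| = √1571 / √30 ≈ 7.2365.

7.2365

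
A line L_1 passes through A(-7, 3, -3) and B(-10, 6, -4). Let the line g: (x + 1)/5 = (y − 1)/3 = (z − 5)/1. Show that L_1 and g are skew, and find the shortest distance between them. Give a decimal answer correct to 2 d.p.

6.12

A direction vector for L_1 is B − A = (-3, 3, -1).
g has direction (5, 3, 1) through (-1, 1, 5).
Common perpendicular direction n = (-3, 3, -1) × (5, 3, 1) = (6, -2, -24).
With w = (-1, 1, 5) − (-7, 3, -3) = (6, -2, 8), w · n = -152.
Since n ≠ 0 the lines are not parallel, and w · n = -152 ≠ 0 so they do not intersect; hence they are skew.
Distance = |w · n| / |n| = |-152| / √616 ≈ 6.12.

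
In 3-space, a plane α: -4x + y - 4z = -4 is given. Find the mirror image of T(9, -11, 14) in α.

(-15, -5, -10)

λ = (n·T − d)/|n|² = (-103 − (-4))/33 = -3.
Reflection = T − 2λn = (9, -11, 14) − (-6)·(-4, 1, -4) = (-15, -5, -10).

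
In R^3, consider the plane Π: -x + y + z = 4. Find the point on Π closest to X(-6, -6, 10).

(-4, -8, 8)

Foot = X − λn with λ = (n·X − d)/|n|² = (10 − 4)/3 = 2.
Foot = (-6, -6, 10) − 2·(-1, 1, 1) = (-4, -8, 8).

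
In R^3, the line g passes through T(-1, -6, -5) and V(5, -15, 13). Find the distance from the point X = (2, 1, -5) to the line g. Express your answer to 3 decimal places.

A direction vector for g is V − T = (6, -9, 18).
Taking (-1, -6, -5) on g with direction v = (6, -9, 18): w = X − (-1, -6, -5) = (3, 7, 0), and w × v = (126, -54, -69).
Distance = |w × v| / |v| = √23553 / √441 ≈ 7.308.

7.308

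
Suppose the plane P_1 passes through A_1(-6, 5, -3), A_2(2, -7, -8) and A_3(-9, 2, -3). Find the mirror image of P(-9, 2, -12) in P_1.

A_1A_2 = (8, -12, -5), A_1A_3 = (-3, -3, 0); a normal to P_1 is A_1A_2 × A_1A_3 = (-15, 15, -60).
Using A_1: P_1 has equation -15x + 15y - 60z = 345.
λ = (n·P − d)/|n|² = (885 − 345)/4050 = 2/15.
Reflection = P − 2λn = (-9, 2, -12) − (4/15)·(-15, 15, -60) = (-5, -2, 4).

(-5, -2, 4)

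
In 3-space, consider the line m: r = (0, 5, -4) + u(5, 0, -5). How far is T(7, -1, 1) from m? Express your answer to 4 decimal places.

Taking (0, 5, -4) on m with direction v = (5, 0, -5): w = T − (0, 5, -4) = (7, -6, 5), and w × v = (30, 60, 30).
Distance = |w × v| / |v| = √5400 / √50 ≈ 10.3923.

10.3923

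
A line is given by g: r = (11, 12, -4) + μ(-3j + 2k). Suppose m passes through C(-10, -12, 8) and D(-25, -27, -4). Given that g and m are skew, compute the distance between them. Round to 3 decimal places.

14.134

A direction vector for m is D − C = (-15, -15, -12).
Common perpendicular direction n = (0, -3, 2) × (-15, -15, -12) = (66, -30, -45).
With w = (-10, -12, 8) − (11, 12, -4) = (-21, -24, 12), w · n = -1206.
Distance = |w · n| / |n| = |-1206| / √7281 ≈ 14.134.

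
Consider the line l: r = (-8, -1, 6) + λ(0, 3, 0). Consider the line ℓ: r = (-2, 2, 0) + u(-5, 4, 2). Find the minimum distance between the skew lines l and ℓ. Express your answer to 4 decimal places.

3.3425

Common perpendicular direction n = (0, 3, 0) × (-5, 4, 2) = (6, 0, 15).
With w = (-2, 2, 0) − (-8, -1, 6) = (6, 3, -6), w · n = -54.
Distance = |w · n| / |n| = |-54| / √261 ≈ 3.3425.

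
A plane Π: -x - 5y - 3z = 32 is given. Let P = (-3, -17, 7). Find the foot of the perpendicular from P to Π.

(-2, -12, 10)

Foot = P − λn with λ = (n·P − d)/|n|² = (67 − 32)/35 = 1.
Foot = (-3, -17, 7) − 1·(-1, -5, -3) = (-2, -12, 10).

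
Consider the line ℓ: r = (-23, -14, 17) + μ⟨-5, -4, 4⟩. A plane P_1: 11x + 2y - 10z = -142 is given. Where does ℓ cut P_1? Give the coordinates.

Substitute r = (-23, -14, 17) + t(-5, -4, 4) into the plane: -451 + (-103)t = -142, so t = -3.
Intersection: (-23, -14, 17) + (-3)·(-5, -4, 4) = (-8, -2, 5).

(-8, -2, 5)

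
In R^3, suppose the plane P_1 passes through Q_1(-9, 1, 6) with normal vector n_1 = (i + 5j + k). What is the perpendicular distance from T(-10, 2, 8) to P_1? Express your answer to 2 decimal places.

P_1: n_1·r = n_1·Q_1 gives x + 5y + z = 2.
n·T − d = (1)·(-10) + (5)·(2) + (1)·(8) − 2 = 6; |n| = √27.
Distance = |6| / √27 = 6/√27 ≈ 1.15.

1.15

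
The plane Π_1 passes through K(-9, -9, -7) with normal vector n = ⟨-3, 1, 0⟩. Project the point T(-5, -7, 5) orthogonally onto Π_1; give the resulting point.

(-8, -6, 5)

Π_1: n·r = n·K gives -3x + y = 18.
Foot = T − λn with λ = (n·T − d)/|n|² = (8 − 18)/10 = -1.
Foot = (-5, -7, 5) − (-1)·(-3, 1, 0) = (-8, -6, 5).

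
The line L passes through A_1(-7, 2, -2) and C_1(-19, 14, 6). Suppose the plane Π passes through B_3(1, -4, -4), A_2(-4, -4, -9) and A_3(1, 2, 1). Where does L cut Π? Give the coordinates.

(-1, -4, -6)

A direction vector for L is C_1 − A_1 = (-12, 12, 8).
B_3A_2 = (-5, 0, -5), B_3A_3 = (0, 6, 5); a normal to Π is B_3A_2 × B_3A_3 = (30, 25, -30).
Using B_3: Π has equation 30x + 25y - 30z = 50.
Substitute r = (-7, 2, -2) + t(-12, 12, 8) into the plane: -100 + (-300)t = 50, so t = -1/2.
Intersection: (-7, 2, -2) + (-1/2)·(-12, 12, 8) = (-1, -4, -6).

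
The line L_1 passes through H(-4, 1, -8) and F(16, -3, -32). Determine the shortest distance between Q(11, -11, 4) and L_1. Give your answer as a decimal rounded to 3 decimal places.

22.569

A direction vector for L_1 is F − H = (20, -4, -24).
Taking (-4, 1, -8) on L_1 with direction v = (20, -4, -24): w = Q − (-4, 1, -8) = (15, -12, 12), and w × v = (336, 600, 180).
Distance = |w × v| / |v| = √505296 / √992 ≈ 22.569.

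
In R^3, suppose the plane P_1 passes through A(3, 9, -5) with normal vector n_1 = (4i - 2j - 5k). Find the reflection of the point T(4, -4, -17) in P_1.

(-12, 4, 3)

P_1: n_1·r = n_1·A gives 4x - 2y - 5z = 19.
λ = (n·T − d)/|n|² = (109 − 19)/45 = 2.
Reflection = T − 2λn = (4, -4, -17) − 4·(4, -2, -5) = (-12, 4, 3).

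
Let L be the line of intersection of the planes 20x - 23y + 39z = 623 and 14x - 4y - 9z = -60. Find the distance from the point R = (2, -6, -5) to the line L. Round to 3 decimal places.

Direction of L: (20, -23, 39) × (14, -4, -9) = (363, 726, 242).
A point on L: solving the two plane equations with x = 2 gives (2, -5, 12).
Taking (2, -5, 12) on L with direction v = (363, 726, 242): w = R − (2, -5, 12) = (0, -1, -17), and w × v = (12100, -6171, 363).
Distance = |w × v| / |v| = √184623010 / √717409 ≈ 16.042.

16.042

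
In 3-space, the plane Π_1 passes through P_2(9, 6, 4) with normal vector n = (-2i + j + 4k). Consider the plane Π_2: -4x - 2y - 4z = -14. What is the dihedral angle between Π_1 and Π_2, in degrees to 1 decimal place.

Π_1: n·r = n·P_2 gives -2x + y + 4z = 4.
cos θ = |n₁·n₂| / (|n₁||n₂|) = |-10| / (√21 · √36).
θ = arccos(0.36370) ≈ 68.7°.

68.7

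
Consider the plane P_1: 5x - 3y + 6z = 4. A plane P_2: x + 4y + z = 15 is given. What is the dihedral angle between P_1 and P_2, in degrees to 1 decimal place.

cos θ = |n₁·n₂| / (|n₁||n₂|) = |-1| / (√70 · √18).
θ = arccos(0.02817) ≈ 88.4°.

88.4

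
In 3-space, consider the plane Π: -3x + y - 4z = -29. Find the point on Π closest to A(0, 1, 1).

Foot = A − λn with λ = (n·A − d)/|n|² = (-3 − (-29))/26 = 1.
Foot = (0, 1, 1) − 1·(-3, 1, -4) = (3, 0, 5).

(3, 0, 5)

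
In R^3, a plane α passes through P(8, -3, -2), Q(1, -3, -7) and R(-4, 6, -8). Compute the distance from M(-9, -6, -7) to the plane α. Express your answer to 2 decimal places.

6.34

PQ = (-7, 0, -5), PR = (-12, 9, -6); a normal to α is PQ × PR = (45, 18, -63).
Using P: α has equation 45x + 18y - 63z = 432.
n·M − d = (45)·(-9) + (18)·(-6) + (-63)·(-7) − 432 = -504; |n| = √6318.
Distance = |-504| / √6318 = 504/√6318 ≈ 6.34.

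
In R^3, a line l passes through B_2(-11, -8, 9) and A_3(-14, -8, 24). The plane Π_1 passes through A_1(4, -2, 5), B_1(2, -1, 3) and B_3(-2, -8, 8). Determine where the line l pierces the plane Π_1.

(-10, -8, 4)

A direction vector for l is A_3 − B_2 = (-3, 0, 15).
A_1B_1 = (-2, 1, -2), A_1B_3 = (-6, -6, 3); a normal to Π_1 is A_1B_1 × A_1B_3 = (-9, 18, 18).
Using A_1: Π_1 has equation -9x + 18y + 18z = 18.
Substitute r = (-11, -8, 9) + t(-3, 0, 15) into the plane: 117 + 297t = 18, so t = -1/3.
Intersection: (-11, -8, 9) + (-1/3)·(-3, 0, 15) = (-10, -8, 4).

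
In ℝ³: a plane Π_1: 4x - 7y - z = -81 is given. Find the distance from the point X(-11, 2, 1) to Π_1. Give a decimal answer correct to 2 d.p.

2.71

n·X − d = (4)·(-11) + (-7)·(2) + (-1)·(1) − (-81) = 22; |n| = √66.
Distance = |22| / √66 = 22/√66 ≈ 2.71.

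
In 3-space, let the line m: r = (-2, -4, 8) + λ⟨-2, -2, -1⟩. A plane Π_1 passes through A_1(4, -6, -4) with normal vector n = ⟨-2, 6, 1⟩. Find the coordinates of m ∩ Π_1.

(-10, -12, 4)

Π_1: n·r = n·A_1 gives -2x + 6y + z = -48.
Substitute r = (-2, -4, 8) + t(-2, -2, -1) into the plane: -12 + (-9)t = -48, so t = 4.
Intersection: (-2, -4, 8) + 4·(-2, -2, -1) = (-10, -12, 4).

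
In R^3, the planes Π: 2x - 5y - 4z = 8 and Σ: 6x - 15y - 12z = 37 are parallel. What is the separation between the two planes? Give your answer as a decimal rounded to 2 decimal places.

Rescale Σ by 1/3: 2x - 5y - 4z = 37/3. Then distance = |8 − (37/3)| / √45 ≈ 0.65.

0.65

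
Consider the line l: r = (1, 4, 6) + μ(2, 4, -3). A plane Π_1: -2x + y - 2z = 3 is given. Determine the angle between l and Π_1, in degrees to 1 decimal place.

sin θ = |n·v| / (|n||v|) = |6| / (√9 · √29) = 0.37139.
θ ≈ 21.8°.

21.8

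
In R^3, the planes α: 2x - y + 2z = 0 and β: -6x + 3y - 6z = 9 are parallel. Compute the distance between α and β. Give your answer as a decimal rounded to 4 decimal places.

Rescale β by 1/(-3): 2x - y + 2z = -3. Then distance = |0 − (-3)| / √9 ≈ 1.0000.

1.0000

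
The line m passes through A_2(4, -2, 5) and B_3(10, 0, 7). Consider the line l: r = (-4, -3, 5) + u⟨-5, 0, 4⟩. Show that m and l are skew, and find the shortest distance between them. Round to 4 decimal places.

A direction vector for m is B_3 − A_2 = (6, 2, 2).
Common perpendicular direction n = (6, 2, 2) × (-5, 0, 4) = (8, -34, 10).
With w = (-4, -3, 5) − (4, -2, 5) = (-8, -1, 0), w · n = -30.
Since n ≠ 0 the lines are not parallel, and w · n = -30 ≠ 0 so they do not intersect; hence they are skew.
Distance = |w · n| / |n| = |-30| / √1320 ≈ 0.8257.

0.8257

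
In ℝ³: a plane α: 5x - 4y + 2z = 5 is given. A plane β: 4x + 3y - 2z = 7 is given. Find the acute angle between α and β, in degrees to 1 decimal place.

cos θ = |n₁·n₂| / (|n₁||n₂|) = |4| / (√45 · √29).
θ = arccos(0.11073) ≈ 83.6°.

83.6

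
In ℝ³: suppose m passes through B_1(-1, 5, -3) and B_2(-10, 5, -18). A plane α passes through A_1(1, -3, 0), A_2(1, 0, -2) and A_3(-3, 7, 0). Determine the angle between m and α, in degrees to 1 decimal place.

A direction vector for m is B_2 − B_1 = (-9, 0, -15).
A_1A_2 = (0, 3, -2), A_1A_3 = (-4, 10, 0); a normal to α is A_1A_2 × A_1A_3 = (20, 8, 12).
Using A_1: α has equation 20x + 8y + 12z = -4.
sin θ = |n·v| / (|n||v|) = |-360| / (√608 · √306) = 0.83462.
θ ≈ 56.6°.

56.6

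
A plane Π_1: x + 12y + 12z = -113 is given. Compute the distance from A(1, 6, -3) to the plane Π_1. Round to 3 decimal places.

8.824

n·A − d = (1)·(1) + (12)·(6) + (12)·(-3) − (-113) = 150; |n| = √289.
Distance = |150| / √289 = 150/√289 ≈ 8.824.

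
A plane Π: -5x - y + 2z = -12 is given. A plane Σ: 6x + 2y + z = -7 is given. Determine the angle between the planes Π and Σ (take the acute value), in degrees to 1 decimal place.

cos θ = |n₁·n₂| / (|n₁||n₂|) = |-30| / (√30 · √41).
θ = arccos(0.85540) ≈ 31.2°.

31.2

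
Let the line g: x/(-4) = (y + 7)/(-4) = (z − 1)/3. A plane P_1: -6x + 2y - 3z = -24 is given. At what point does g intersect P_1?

g has direction (-4, -4, 3) through (0, -7, 1).
Substitute r = (0, -7, 1) + t(-4, -4, 3) into the plane: -17 + 7t = -24, so t = -1.
Intersection: (0, -7, 1) + (-1)·(-4, -4, 3) = (4, -3, -2).

(4, -3, -2)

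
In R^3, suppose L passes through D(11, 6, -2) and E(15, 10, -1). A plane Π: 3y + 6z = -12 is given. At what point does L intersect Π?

(7, 2, -3)

A direction vector for L is E − D = (4, 4, 1).
Substitute r = (11, 6, -2) + t(4, 4, 1) into the plane: 6 + 18t = -12, so t = -1.
Intersection: (11, 6, -2) + (-1)·(4, 4, 1) = (7, 2, -3).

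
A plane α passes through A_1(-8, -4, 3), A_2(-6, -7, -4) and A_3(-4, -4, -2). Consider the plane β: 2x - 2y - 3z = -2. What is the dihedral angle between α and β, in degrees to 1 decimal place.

A_1A_2 = (2, -3, -7), A_1A_3 = (4, 0, -5); a normal to α is A_1A_2 × A_1A_3 = (15, -18, 12).
Using A_1: α has equation 15x - 18y + 12z = -12.
cos θ = |n₁·n₂| / (|n₁||n₂|) = |30| / (√693 · √17).
θ = arccos(0.27639) ≈ 74.0°.

74.0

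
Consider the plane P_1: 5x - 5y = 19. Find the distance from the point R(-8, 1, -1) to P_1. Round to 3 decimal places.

9.051

n·R − d = (5)·(-8) + (-5)·(1) + (0)·(-1) − 19 = -64; |n| = √50.
Distance = |-64| / √50 = 64/√50 ≈ 9.051.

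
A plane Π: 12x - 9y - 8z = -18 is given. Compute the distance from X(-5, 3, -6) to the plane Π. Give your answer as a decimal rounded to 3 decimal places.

n·X − d = (12)·(-5) + (-9)·(3) + (-8)·(-6) − (-18) = -21; |n| = √289.
Distance = |-21| / √289 = 21/√289 ≈ 1.235.

1.235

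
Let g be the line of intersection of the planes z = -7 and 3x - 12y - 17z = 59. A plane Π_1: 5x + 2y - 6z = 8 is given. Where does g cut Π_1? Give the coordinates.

Direction of g: (0, 0, 1) × (3, -12, -17) = (12, 3, 0).
A point on g: solving the two plane equations with x = -16 gives (-16, 1, -7).
Substitute r = (-16, 1, -7) + t(12, 3, 0) into the plane: -36 + 66t = 8, so t = 2/3.
Intersection: (-16, 1, -7) + (2/3)·(12, 3, 0) = (-8, 3, -7).

(-8, 3, -7)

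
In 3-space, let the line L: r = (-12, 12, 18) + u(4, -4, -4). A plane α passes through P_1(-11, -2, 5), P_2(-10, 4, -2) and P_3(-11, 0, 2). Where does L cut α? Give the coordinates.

(-4, 4, 10)

P_1P_2 = (1, 6, -7), P_1P_3 = (0, 2, -3); a normal to α is P_1P_2 × P_1P_3 = (-4, 3, 2).
Using P_1: α has equation -4x + 3y + 2z = 48.
Substitute r = (-12, 12, 18) + t(4, -4, -4) into the plane: 120 + (-36)t = 48, so t = 2.
Intersection: (-12, 12, 18) + 2·(4, -4, -4) = (-4, 4, 10).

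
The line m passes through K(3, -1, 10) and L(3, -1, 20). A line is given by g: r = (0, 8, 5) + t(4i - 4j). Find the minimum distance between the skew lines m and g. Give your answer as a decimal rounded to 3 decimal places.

4.243

A direction vector for m is L − K = (0, 0, 10).
Common perpendicular direction n = (0, 0, 10) × (4, -4, 0) = (40, 40, 0).
With w = (0, 8, 5) − (3, -1, 10) = (-3, 9, -5), w · n = 240.
Distance = |w · n| / |n| = |240| / √3200 ≈ 4.243.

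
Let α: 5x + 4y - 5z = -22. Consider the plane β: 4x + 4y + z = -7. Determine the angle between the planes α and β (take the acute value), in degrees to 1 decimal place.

cos θ = |n₁·n₂| / (|n₁||n₂|) = |31| / (√66 · √33).
θ = arccos(0.66425) ≈ 48.4°.

48.4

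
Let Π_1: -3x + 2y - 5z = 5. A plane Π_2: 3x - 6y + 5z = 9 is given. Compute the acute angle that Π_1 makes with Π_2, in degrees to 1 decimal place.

cos θ = |n₁·n₂| / (|n₁||n₂|) = |-46| / (√38 · √70).
θ = arccos(0.89190) ≈ 26.9°.

26.9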